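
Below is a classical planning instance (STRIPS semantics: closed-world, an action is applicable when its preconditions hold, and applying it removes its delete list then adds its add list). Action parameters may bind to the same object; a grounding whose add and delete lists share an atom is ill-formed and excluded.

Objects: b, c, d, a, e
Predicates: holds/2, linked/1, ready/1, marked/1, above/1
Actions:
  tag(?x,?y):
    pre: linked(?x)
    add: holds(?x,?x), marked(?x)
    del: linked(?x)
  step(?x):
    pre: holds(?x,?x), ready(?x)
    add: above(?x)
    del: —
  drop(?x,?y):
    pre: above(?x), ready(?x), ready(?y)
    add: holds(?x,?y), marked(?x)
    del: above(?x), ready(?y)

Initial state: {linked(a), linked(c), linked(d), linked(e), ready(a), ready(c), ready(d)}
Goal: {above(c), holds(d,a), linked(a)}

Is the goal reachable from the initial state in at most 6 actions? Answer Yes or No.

1. tag(c,b)  →  {holds(c,c), linked(a), linked(d), linked(e), marked(c), ready(a), ready(c), ready(d)}
2. tag(d,b)  →  {holds(c,c), holds(d,d), linked(a), linked(e), marked(c), marked(d), ready(a), ready(c), ready(d)}
3. step(c)  →  {above(c), holds(c,c), holds(d,d), linked(a), linked(e), marked(c), marked(d), ready(a), ready(c), ready(d)}
4. step(d)  →  {above(c), above(d), holds(c,c), holds(d,d), linked(a), linked(e), marked(c), marked(d), ready(a), ready(c), ready(d)}
5. drop(d,a)  →  {above(c), holds(c,c), holds(d,a), holds(d,d), linked(a), linked(e), marked(c), marked(d), ready(c), ready(d)}
optimal plan length = 5; 5 ≤ 6

Yes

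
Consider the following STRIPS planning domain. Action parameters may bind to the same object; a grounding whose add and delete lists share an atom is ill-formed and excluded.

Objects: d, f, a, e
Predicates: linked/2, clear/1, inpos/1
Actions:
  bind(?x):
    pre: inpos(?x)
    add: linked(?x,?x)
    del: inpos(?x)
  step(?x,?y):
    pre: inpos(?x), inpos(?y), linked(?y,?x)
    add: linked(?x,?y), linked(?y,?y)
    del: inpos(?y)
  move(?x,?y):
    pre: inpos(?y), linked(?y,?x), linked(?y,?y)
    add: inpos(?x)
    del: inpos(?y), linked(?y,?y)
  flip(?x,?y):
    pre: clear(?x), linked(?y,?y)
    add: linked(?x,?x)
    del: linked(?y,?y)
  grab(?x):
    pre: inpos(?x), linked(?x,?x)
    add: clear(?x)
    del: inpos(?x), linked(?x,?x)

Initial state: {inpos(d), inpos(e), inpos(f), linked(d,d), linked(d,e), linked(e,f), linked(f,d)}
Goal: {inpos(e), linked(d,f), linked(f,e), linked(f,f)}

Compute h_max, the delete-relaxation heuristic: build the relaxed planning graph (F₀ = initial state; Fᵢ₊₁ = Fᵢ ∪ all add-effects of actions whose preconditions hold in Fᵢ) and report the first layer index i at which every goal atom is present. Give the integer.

1

F0 = init (7 atoms)
F1 = F0 ∪ {clear(d), linked(d,f), linked(e,d), linked(e,e), linked(f,e), linked(f,f)}  (13 atoms)
goal ⊆ F1  ⇒  h_max = 1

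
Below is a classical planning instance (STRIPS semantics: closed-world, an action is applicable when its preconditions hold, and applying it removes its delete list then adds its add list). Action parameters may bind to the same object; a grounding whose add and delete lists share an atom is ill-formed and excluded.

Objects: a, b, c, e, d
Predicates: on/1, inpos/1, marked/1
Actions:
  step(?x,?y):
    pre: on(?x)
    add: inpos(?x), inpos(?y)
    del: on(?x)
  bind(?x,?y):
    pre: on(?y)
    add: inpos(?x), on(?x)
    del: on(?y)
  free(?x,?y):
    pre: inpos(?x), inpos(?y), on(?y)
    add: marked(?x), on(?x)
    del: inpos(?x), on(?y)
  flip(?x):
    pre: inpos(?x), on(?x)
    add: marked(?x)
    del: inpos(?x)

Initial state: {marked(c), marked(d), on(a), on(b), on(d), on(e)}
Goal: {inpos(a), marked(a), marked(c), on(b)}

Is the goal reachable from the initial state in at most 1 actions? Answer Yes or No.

1. step(a,e)  →  {inpos(a), inpos(e), marked(c), marked(d), on(b), on(d), on(e)}
2. free(a,e)  →  {inpos(e), marked(a), marked(c), marked(d), on(a), on(b), on(d)}
3. step(a,a)  →  {inpos(a), inpos(e), marked(a), marked(c), marked(d), on(b), on(d)}
optimal plan length = 3; 3 > 1

No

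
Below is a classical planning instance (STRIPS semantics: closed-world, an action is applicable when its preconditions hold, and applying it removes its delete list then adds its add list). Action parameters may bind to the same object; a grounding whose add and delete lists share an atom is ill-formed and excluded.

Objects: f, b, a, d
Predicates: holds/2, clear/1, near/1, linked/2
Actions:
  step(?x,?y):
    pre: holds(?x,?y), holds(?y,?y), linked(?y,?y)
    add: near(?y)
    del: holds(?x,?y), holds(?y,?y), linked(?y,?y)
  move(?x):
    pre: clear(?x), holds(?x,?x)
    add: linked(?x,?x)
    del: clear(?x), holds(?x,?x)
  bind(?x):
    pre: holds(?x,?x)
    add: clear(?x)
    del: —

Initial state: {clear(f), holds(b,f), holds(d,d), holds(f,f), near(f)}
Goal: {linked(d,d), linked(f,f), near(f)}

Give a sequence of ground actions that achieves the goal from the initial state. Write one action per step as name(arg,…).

1. move(f)  →  {holds(b,f), holds(d,d), linked(f,f), near(f)}
2. bind(d)  →  {clear(d), holds(b,f), holds(d,d), linked(f,f), near(f)}
3. move(d)  →  {holds(b,f), linked(d,d), linked(f,f), near(f)}

move(f); bind(d); move(d)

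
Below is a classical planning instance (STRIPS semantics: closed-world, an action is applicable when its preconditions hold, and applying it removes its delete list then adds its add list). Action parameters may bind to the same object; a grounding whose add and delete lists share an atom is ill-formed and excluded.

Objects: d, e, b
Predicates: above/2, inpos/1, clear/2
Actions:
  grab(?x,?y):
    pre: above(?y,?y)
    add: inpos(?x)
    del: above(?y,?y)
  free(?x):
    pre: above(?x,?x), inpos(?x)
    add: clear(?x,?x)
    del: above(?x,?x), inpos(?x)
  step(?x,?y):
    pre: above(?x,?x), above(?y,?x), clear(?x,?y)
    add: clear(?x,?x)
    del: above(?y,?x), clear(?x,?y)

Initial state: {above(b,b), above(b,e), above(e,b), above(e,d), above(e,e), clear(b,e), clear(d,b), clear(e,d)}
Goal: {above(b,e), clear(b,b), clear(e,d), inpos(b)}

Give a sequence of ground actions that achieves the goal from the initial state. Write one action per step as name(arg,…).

1. grab(b,e)  →  {above(b,b), above(b,e), above(e,b), above(e,d), clear(b,e), clear(d,b), clear(e,d), inpos(b)}
2. step(b,e)  →  {above(b,b), above(b,e), above(e,d), clear(b,b), clear(d,b), clear(e,d), inpos(b)}

grab(b,e); step(b,e)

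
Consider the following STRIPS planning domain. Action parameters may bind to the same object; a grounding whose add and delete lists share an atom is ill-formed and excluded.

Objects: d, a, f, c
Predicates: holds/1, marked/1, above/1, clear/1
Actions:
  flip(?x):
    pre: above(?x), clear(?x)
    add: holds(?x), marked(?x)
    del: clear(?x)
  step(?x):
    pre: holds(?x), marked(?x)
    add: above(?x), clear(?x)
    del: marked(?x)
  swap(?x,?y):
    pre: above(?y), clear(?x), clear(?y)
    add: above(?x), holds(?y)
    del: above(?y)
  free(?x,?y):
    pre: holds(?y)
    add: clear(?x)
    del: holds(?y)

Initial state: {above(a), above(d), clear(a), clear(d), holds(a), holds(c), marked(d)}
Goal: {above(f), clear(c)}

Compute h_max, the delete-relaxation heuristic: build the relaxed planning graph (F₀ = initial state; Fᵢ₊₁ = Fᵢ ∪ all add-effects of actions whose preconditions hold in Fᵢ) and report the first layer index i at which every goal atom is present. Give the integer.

F0 = init (7 atoms)
F1 = F0 ∪ {clear(c), clear(f), holds(d), marked(a)}  (11 atoms)
F2 = F1 ∪ {above(c), above(f)}  (13 atoms)
goal ⊆ F2  ⇒  h_max = 2

2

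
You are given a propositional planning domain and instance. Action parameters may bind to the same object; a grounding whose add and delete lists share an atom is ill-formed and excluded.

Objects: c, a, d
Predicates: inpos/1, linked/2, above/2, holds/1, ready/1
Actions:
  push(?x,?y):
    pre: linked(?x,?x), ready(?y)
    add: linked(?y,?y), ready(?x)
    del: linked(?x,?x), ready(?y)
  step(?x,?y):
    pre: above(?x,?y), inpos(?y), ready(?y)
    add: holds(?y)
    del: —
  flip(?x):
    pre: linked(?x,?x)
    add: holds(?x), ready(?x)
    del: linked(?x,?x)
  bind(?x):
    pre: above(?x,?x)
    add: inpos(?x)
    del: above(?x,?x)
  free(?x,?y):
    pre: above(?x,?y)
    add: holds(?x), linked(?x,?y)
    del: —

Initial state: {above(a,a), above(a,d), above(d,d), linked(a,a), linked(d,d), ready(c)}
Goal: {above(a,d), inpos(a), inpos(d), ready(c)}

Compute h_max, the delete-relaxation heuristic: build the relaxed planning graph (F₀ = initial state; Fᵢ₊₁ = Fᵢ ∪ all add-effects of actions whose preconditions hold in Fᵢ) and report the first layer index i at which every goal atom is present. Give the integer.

1

F0 = init (6 atoms)
F1 = F0 ∪ {holds(a), holds(d), inpos(a), inpos(d), linked(a,d), linked(c,c), ready(a), ready(d)}  (14 atoms)
goal ⊆ F1  ⇒  h_max = 1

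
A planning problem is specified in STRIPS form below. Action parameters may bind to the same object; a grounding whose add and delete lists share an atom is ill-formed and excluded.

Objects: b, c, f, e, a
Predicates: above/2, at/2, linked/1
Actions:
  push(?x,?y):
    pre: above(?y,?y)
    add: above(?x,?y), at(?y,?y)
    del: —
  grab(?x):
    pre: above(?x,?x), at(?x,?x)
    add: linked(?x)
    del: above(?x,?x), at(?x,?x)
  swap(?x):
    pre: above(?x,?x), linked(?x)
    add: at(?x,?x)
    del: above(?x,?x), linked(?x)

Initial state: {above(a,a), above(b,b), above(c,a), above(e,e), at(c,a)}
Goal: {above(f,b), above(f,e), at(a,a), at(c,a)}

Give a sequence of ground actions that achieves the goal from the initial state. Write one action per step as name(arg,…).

push(b,a); push(f,b); push(f,e)

1. push(b,a)  →  {above(a,a), above(b,a), above(b,b), above(c,a), above(e,e), at(a,a), at(c,a)}
2. push(f,b)  →  {above(a,a), above(b,a), above(b,b), above(c,a), above(e,e), above(f,b), at(a,a), at(b,b), at(c,a)}
3. push(f,e)  →  {above(a,a), above(b,a), above(b,b), above(c,a), above(e,e), above(f,b), above(f,e), at(a,a), at(b,b), at(c,a), at(e,e)}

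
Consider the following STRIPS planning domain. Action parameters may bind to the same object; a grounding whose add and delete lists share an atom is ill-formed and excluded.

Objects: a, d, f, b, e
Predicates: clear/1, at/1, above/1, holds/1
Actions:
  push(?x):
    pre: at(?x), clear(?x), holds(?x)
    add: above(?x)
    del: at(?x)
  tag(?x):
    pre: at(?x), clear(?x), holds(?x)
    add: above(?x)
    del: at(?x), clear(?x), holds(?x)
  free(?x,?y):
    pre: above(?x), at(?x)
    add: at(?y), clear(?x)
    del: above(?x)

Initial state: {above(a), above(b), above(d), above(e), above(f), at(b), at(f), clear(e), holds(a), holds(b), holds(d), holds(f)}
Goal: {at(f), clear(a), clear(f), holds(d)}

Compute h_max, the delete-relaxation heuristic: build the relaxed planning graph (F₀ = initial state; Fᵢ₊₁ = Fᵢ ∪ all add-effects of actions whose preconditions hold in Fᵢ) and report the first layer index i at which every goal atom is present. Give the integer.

2

F0 = init (12 atoms)
F1 = F0 ∪ {at(a), at(d), at(e), clear(b), clear(f)}  (17 atoms)
F2 = F1 ∪ {clear(a), clear(d)}  (19 atoms)
goal ⊆ F2  ⇒  h_max = 2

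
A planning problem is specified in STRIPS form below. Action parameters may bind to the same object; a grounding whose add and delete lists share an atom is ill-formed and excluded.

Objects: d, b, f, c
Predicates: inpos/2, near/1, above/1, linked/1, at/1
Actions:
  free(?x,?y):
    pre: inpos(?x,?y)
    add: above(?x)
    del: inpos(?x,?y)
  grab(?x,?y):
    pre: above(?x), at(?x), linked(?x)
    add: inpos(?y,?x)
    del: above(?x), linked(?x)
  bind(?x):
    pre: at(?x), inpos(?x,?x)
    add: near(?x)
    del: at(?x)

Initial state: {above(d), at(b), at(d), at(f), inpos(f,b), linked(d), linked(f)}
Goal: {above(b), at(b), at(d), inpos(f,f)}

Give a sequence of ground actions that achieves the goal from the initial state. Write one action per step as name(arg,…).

1. free(f,b)  →  {above(d), above(f), at(b), at(d), at(f), linked(d), linked(f)}
2. grab(d,b)  →  {above(f), at(b), at(d), at(f), inpos(b,d), linked(f)}
3. free(b,d)  →  {above(b), above(f), at(b), at(d), at(f), linked(f)}
4. grab(f,f)  →  {above(b), at(b), at(d), at(f), inpos(f,f)}

free(f,b); grab(d,b); free(b,d); grab(f,f)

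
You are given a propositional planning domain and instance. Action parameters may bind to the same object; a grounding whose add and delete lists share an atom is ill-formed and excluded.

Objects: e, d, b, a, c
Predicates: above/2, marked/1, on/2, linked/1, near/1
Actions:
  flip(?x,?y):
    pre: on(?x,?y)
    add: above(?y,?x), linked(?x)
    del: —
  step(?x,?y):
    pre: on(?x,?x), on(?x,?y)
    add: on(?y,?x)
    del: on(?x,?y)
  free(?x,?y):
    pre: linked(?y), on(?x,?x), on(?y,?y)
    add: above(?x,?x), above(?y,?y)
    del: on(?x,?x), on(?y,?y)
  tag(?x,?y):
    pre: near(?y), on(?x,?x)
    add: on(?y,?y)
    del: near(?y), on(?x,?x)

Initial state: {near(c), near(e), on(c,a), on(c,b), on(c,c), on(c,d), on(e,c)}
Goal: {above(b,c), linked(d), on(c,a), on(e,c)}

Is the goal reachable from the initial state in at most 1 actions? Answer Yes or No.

1. flip(c,b)  →  {above(b,c), linked(c), near(c), near(e), on(c,a), on(c,b), on(c,c), on(c,d), on(e,c)}
2. step(c,d)  →  {above(b,c), linked(c), near(c), near(e), on(c,a), on(c,b), on(c,c), on(d,c), on(e,c)}
3. flip(d,c)  →  {above(b,c), above(c,d), linked(c), linked(d), near(c), near(e), on(c,a), on(c,b), on(c,c), on(d,c), on(e,c)}
optimal plan length = 3; 3 > 1

No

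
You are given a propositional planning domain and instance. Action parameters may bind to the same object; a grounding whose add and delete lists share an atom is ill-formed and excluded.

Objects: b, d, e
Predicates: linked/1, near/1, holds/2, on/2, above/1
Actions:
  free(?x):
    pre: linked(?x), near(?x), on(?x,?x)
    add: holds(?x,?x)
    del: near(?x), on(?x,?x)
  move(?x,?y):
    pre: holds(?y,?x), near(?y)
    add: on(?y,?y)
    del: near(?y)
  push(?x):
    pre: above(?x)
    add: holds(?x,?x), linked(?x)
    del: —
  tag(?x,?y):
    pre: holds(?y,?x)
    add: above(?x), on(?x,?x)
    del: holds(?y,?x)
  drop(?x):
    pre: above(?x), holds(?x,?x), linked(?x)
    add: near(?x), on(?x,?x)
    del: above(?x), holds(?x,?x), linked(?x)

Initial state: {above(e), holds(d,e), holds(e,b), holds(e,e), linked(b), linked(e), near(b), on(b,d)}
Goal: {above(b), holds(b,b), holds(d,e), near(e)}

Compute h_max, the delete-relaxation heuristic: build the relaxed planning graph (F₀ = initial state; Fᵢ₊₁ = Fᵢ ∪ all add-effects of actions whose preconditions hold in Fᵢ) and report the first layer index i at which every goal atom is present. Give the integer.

F0 = init (8 atoms)
F1 = F0 ∪ {above(b), near(e), on(b,b), on(e,e)}  (12 atoms)
F2 = F1 ∪ {holds(b,b)}  (13 atoms)
goal ⊆ F2  ⇒  h_max = 2

2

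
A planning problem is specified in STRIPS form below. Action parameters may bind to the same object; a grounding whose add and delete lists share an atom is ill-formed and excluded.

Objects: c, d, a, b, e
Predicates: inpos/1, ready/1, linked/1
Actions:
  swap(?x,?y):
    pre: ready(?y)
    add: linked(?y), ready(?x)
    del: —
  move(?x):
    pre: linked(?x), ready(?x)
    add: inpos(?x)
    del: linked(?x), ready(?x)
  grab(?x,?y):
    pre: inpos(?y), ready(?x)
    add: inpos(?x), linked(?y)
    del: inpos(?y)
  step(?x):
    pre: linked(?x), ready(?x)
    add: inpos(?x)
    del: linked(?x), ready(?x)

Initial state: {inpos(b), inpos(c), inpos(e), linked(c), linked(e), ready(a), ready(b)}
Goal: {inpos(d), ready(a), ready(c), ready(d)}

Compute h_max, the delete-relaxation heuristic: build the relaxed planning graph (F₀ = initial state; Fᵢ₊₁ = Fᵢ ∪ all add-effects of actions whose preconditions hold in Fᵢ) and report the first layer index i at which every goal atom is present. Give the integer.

F0 = init (7 atoms)
F1 = F0 ∪ {inpos(a), linked(a), linked(b), ready(c), ready(d), ready(e)}  (13 atoms)
F2 = F1 ∪ {inpos(d), linked(d)}  (15 atoms)
goal ⊆ F2  ⇒  h_max = 2

2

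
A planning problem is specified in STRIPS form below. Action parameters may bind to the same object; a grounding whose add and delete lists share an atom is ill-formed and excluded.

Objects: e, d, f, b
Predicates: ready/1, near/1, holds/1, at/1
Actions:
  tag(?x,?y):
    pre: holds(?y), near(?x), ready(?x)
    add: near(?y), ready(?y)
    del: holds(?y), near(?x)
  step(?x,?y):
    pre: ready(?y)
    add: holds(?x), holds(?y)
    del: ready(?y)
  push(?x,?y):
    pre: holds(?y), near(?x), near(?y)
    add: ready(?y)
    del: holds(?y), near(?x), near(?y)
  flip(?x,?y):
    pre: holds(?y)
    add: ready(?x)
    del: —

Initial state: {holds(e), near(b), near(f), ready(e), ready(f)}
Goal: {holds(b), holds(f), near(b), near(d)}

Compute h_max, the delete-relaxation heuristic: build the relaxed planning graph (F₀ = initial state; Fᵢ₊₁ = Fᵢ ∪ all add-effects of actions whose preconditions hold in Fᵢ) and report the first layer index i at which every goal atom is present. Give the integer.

2

F0 = init (5 atoms)
F1 = F0 ∪ {holds(b), holds(d), holds(f), near(e), ready(b), ready(d)}  (11 atoms)
F2 = F1 ∪ {near(d)}  (12 atoms)
goal ⊆ F2  ⇒  h_max = 2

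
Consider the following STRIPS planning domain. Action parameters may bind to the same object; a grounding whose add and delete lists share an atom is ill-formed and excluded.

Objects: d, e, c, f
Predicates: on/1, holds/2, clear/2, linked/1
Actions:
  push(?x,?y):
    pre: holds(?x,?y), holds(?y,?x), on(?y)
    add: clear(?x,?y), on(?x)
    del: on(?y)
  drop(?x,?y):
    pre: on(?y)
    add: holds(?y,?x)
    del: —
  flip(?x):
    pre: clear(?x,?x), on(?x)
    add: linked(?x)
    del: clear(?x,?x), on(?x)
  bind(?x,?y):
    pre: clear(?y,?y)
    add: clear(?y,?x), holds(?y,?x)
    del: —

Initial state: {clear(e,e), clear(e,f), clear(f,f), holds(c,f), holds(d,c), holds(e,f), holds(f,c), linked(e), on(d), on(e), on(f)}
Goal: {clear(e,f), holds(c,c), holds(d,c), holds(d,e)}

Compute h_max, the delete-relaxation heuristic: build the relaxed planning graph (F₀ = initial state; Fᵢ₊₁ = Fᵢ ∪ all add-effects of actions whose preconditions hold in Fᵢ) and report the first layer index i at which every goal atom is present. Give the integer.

F0 = init (11 atoms)
F1 = F0 ∪ {clear(c,f), clear(e,c), clear(e,d), clear(f,c), clear(f,d), clear(f,e), holds(d,d), holds(d,e), holds(d,f), holds(e,c), holds(e,d), holds(e,e), holds(f,d), holds(f,e), holds(f,f), linked(f), on(c)}  (28 atoms)
F2 = F1 ∪ {clear(d,e), clear(d,f), holds(c,c), holds(c,d), holds(c,e)}  (33 atoms)
goal ⊆ F2  ⇒  h_max = 2

2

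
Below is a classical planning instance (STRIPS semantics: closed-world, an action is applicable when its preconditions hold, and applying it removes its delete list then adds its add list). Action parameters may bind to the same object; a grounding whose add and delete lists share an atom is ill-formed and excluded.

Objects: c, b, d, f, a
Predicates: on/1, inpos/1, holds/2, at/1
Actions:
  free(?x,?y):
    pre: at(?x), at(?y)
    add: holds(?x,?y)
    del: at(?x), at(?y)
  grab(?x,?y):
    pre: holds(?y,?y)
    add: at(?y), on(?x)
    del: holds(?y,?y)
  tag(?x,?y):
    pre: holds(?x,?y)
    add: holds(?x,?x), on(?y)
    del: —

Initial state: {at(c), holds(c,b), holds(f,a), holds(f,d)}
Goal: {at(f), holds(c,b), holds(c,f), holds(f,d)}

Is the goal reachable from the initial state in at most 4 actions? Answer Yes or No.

No

1. tag(f,d)  →  {at(c), holds(c,b), holds(f,a), holds(f,d), holds(f,f), on(d)}
2. grab(c,f)  →  {at(c), at(f), holds(c,b), holds(f,a), holds(f,d), on(c), on(d)}
3. free(c,f)  →  {holds(c,b), holds(c,f), holds(f,a), holds(f,d), on(c), on(d)}
4. tag(f,d)  →  {holds(c,b), holds(c,f), holds(f,a), holds(f,d), holds(f,f), on(c), on(d)}
5. grab(c,f)  →  {at(f), holds(c,b), holds(c,f), holds(f,a), holds(f,d), on(c), on(d)}
optimal plan length = 5; 5 > 4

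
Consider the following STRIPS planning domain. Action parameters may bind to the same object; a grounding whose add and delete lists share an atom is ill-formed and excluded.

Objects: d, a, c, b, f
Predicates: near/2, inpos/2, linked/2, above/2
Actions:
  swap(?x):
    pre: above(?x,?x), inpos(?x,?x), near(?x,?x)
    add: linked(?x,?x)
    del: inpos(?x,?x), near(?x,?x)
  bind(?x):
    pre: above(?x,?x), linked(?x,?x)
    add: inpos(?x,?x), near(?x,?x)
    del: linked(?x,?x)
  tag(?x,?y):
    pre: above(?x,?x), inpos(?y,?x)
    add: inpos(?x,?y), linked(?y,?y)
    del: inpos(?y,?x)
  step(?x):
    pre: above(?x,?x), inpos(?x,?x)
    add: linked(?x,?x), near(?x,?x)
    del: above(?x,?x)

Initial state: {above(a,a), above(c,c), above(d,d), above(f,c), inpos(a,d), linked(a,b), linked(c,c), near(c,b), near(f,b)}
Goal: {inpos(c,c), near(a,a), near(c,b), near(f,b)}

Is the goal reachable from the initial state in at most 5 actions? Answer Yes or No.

1. bind(c)  →  {above(a,a), above(c,c), above(d,d), above(f,c), inpos(a,d), inpos(c,c), linked(a,b), near(c,b), near(c,c), near(f,b)}
2. tag(d,a)  →  {above(a,a), above(c,c), above(d,d), above(f,c), inpos(c,c), inpos(d,a), linked(a,a), linked(a,b), near(c,b), near(c,c), near(f,b)}
3. bind(a)  →  {above(a,a), above(c,c), above(d,d), above(f,c), inpos(a,a), inpos(c,c), inpos(d,a), linked(a,b), near(a,a), near(c,b), near(c,c), near(f,b)}
optimal plan length = 3; 3 ≤ 5

Yes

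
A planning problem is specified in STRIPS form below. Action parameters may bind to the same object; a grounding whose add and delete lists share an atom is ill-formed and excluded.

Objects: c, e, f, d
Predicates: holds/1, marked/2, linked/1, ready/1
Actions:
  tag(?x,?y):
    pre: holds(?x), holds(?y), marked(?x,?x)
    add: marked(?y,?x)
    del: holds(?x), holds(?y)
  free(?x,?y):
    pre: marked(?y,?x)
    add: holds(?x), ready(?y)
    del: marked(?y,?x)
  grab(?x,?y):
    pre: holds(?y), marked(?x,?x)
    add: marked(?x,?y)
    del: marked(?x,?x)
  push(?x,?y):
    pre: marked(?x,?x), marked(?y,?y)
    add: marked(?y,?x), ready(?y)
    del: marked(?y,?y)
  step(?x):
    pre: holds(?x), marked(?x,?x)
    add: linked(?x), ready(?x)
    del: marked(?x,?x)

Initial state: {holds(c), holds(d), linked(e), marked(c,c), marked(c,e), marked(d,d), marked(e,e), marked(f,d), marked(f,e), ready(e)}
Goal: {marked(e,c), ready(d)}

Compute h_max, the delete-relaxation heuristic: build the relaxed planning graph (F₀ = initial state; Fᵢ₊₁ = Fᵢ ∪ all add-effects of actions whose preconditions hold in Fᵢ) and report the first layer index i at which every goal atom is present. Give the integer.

F0 = init (10 atoms)
F1 = F0 ∪ {holds(e), linked(c), linked(d), marked(c,d), marked(d,c), marked(d,e), marked(e,c), marked(e,d), ready(c), ready(d), ready(f)}  (21 atoms)
goal ⊆ F1  ⇒  h_max = 1

1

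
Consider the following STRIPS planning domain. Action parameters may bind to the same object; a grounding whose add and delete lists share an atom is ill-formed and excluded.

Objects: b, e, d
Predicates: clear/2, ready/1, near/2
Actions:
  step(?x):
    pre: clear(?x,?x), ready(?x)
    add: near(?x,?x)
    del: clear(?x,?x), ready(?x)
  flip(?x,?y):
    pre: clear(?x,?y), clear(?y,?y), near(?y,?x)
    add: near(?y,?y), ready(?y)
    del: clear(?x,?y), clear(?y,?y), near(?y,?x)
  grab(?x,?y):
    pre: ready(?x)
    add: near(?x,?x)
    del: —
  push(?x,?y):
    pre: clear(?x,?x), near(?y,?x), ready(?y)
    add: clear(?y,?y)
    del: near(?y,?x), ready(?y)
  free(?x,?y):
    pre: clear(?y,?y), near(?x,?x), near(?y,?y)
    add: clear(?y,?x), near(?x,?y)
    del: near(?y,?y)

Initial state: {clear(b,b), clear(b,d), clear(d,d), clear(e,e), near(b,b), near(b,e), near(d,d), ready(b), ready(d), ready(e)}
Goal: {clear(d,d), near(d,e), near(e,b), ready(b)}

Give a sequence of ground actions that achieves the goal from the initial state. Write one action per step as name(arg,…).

grab(e,b); free(e,b); free(d,e)

1. grab(e,b)  →  {clear(b,b), clear(b,d), clear(d,d), clear(e,e), near(b,b), near(b,e), near(d,d), near(e,e), ready(b), ready(d), ready(e)}
2. free(e,b)  →  {clear(b,b), clear(b,d), clear(b,e), clear(d,d), clear(e,e), near(b,e), near(d,d), near(e,b), near(e,e), ready(b), ready(d), ready(e)}
3. free(d,e)  →  {clear(b,b), clear(b,d), clear(b,e), clear(d,d), clear(e,d), clear(e,e), near(b,e), near(d,d), near(d,e), near(e,b), ready(b), ready(d), ready(e)}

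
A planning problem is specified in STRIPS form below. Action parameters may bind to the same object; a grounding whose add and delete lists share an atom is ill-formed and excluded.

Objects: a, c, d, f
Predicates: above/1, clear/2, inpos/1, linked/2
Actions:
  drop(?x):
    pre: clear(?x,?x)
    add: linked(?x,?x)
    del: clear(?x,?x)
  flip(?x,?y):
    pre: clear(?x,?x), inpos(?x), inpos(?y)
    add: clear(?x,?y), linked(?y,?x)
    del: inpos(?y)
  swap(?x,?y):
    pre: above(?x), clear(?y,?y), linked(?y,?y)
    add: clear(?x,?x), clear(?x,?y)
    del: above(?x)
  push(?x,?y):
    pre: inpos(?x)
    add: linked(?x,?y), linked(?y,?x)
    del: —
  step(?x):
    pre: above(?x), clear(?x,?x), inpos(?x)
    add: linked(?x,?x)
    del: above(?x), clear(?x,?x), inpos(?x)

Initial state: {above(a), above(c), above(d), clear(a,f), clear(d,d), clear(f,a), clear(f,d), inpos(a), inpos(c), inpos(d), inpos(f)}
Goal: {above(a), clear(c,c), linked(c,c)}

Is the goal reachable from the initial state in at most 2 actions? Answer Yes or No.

No

1. flip(d,d)  →  {above(a), above(c), above(d), clear(a,f), clear(d,d), clear(f,a), clear(f,d), inpos(a), inpos(c), inpos(f), linked(d,d)}
2. swap(c,d)  →  {above(a), above(d), clear(a,f), clear(c,c), clear(c,d), clear(d,d), clear(f,a), clear(f,d), inpos(a), inpos(c), inpos(f), linked(d,d)}
3. flip(c,c)  →  {above(a), above(d), clear(a,f), clear(c,c), clear(c,d), clear(d,d), clear(f,a), clear(f,d), inpos(a), inpos(f), linked(c,c), linked(d,d)}
optimal plan length = 3; 3 > 2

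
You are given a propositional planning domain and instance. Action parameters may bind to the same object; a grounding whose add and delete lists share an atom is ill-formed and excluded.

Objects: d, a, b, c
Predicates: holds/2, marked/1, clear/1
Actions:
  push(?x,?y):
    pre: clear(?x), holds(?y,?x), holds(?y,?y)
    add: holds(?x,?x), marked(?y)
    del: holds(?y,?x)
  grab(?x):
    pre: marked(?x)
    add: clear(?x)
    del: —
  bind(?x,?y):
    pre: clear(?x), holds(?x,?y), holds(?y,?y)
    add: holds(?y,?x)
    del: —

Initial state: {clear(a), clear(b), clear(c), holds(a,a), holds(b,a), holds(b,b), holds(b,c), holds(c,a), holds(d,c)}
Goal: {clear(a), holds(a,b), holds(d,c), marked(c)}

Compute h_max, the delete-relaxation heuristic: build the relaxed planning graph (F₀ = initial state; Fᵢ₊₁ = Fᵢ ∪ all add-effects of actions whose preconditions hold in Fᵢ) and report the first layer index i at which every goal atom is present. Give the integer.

2

F0 = init (9 atoms)
F1 = F0 ∪ {holds(a,b), holds(a,c), holds(c,c), marked(b)}  (13 atoms)
F2 = F1 ∪ {holds(c,b), marked(a), marked(c)}  (16 atoms)
goal ⊆ F2  ⇒  h_max = 2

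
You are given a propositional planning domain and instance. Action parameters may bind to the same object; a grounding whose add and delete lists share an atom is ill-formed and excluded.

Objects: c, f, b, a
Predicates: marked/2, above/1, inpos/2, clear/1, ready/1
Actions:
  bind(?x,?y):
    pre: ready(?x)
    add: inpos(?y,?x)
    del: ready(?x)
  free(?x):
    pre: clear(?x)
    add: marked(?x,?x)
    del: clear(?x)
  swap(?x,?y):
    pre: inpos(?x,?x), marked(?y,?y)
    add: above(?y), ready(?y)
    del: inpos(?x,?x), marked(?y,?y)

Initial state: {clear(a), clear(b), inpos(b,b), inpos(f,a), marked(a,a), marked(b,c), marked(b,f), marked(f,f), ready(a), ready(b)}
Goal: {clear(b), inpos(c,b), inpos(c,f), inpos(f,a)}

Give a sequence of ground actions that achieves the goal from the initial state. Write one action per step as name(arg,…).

1. bind(b,c)  →  {clear(a), clear(b), inpos(b,b), inpos(c,b), inpos(f,a), marked(a,a), marked(b,c), marked(b,f), marked(f,f), ready(a)}
2. swap(b,f)  →  {above(f), clear(a), clear(b), inpos(c,b), inpos(f,a), marked(a,a), marked(b,c), marked(b,f), ready(a), ready(f)}
3. bind(f,c)  →  {above(f), clear(a), clear(b), inpos(c,b), inpos(c,f), inpos(f,a), marked(a,a), marked(b,c), marked(b,f), ready(a)}

bind(b,c); swap(b,f); bind(f,c)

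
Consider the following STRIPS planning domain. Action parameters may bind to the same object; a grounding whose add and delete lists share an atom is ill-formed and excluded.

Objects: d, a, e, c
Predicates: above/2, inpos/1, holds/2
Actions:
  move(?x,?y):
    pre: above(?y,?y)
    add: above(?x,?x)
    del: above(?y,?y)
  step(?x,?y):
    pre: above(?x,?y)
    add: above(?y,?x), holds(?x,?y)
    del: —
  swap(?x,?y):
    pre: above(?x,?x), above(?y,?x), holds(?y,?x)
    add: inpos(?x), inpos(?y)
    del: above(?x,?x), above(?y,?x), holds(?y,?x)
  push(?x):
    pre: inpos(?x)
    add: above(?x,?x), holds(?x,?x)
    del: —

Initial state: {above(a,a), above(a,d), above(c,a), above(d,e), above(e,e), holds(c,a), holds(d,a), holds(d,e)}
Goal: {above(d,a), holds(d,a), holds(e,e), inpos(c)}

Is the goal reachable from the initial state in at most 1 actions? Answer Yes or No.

No

1. step(a,d)  →  {above(a,a), above(a,d), above(c,a), above(d,a), above(d,e), above(e,e), holds(a,d), holds(c,a), holds(d,a), holds(d,e)}
2. step(e,e)  →  {above(a,a), above(a,d), above(c,a), above(d,a), above(d,e), above(e,e), holds(a,d), holds(c,a), holds(d,a), holds(d,e), holds(e,e)}
3. swap(a,c)  →  {above(a,d), above(d,a), above(d,e), above(e,e), holds(a,d), holds(d,a), holds(d,e), holds(e,e), inpos(a), inpos(c)}
optimal plan length = 3; 3 > 1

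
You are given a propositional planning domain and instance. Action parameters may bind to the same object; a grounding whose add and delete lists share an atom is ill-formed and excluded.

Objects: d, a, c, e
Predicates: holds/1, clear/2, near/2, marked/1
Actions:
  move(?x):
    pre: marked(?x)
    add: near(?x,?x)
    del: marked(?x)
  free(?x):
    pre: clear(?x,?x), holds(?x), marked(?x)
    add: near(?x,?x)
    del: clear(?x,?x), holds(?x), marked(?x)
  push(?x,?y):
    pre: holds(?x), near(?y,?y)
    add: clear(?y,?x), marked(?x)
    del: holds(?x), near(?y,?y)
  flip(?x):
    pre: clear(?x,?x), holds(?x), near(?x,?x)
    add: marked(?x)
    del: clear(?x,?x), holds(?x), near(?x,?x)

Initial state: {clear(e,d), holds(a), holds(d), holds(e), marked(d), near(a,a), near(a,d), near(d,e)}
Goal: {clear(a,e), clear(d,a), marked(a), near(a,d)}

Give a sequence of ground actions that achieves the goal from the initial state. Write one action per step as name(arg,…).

1. move(d)  →  {clear(e,d), holds(a), holds(d), holds(e), near(a,a), near(a,d), near(d,d), near(d,e)}
2. push(a,d)  →  {clear(d,a), clear(e,d), holds(d), holds(e), marked(a), near(a,a), near(a,d), near(d,e)}
3. push(e,a)  →  {clear(a,e), clear(d,a), clear(e,d), holds(d), marked(a), marked(e), near(a,d), near(d,e)}

move(d); push(a,d); push(e,a)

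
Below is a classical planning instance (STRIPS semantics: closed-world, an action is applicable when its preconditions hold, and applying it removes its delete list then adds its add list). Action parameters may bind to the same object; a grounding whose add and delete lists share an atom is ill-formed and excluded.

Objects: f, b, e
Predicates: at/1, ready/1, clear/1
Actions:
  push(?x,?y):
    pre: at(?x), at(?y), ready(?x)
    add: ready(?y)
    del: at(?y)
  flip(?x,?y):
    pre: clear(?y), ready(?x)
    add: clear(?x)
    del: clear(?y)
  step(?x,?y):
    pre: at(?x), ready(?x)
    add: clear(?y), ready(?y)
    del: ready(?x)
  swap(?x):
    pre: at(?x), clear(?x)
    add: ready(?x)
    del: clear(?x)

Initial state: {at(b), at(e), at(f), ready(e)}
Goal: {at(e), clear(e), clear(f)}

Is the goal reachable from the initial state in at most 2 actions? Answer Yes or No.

1. step(e,f)  →  {at(b), at(e), at(f), clear(f), ready(f)}
2. step(f,e)  →  {at(b), at(e), at(f), clear(e), clear(f), ready(e)}
optimal plan length = 2; 2 ≤ 2

Yes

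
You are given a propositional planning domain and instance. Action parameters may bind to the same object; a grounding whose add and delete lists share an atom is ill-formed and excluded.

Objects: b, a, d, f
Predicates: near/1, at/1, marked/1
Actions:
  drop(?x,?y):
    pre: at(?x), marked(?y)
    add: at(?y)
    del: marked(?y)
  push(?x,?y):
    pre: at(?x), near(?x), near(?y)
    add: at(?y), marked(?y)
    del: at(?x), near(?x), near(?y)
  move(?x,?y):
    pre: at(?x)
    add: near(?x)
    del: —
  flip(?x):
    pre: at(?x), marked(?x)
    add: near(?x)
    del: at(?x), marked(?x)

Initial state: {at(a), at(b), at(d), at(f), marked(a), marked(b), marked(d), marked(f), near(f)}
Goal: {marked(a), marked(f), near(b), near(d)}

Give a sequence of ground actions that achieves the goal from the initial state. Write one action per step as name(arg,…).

1. move(b,b)  →  {at(a), at(b), at(d), at(f), marked(a), marked(b), marked(d), marked(f), near(b), near(f)}
2. move(d,b)  →  {at(a), at(b), at(d), at(f), marked(a), marked(b), marked(d), marked(f), near(b), near(d), near(f)}

move(b,b); move(d,b)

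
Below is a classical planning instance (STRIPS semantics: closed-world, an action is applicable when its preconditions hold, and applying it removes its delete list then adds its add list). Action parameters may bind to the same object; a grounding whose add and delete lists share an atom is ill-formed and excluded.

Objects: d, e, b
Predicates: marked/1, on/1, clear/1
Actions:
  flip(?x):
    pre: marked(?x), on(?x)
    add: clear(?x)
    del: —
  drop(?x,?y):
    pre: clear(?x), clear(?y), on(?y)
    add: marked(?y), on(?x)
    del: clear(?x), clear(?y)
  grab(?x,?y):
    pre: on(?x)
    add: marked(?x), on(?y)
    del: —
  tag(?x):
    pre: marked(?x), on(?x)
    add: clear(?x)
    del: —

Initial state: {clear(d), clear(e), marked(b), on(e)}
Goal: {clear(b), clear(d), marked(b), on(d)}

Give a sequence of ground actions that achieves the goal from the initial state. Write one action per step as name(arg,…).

grab(e,d); grab(d,b); flip(b)

1. grab(e,d)  →  {clear(d), clear(e), marked(b), marked(e), on(d), on(e)}
2. grab(d,b)  →  {clear(d), clear(e), marked(b), marked(d), marked(e), on(b), on(d), on(e)}
3. flip(b)  →  {clear(b), clear(d), clear(e), marked(b), marked(d), marked(e), on(b), on(d), on(e)}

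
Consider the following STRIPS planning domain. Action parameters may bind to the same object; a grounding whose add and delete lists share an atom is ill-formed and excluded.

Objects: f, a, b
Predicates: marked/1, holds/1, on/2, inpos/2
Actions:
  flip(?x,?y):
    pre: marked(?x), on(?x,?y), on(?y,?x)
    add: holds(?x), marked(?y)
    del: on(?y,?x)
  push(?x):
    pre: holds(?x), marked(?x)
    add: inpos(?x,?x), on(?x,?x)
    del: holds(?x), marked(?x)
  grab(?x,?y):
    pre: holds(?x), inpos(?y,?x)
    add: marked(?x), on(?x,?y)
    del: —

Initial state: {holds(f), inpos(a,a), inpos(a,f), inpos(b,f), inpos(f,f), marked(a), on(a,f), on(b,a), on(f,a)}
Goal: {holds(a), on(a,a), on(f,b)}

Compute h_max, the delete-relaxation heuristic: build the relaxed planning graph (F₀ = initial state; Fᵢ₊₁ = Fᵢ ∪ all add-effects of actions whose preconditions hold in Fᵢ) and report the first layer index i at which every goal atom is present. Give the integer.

F0 = init (9 atoms)
F1 = F0 ∪ {holds(a), marked(f), on(f,b), on(f,f)}  (13 atoms)
F2 = F1 ∪ {on(a,a)}  (14 atoms)
goal ⊆ F2  ⇒  h_max = 2

2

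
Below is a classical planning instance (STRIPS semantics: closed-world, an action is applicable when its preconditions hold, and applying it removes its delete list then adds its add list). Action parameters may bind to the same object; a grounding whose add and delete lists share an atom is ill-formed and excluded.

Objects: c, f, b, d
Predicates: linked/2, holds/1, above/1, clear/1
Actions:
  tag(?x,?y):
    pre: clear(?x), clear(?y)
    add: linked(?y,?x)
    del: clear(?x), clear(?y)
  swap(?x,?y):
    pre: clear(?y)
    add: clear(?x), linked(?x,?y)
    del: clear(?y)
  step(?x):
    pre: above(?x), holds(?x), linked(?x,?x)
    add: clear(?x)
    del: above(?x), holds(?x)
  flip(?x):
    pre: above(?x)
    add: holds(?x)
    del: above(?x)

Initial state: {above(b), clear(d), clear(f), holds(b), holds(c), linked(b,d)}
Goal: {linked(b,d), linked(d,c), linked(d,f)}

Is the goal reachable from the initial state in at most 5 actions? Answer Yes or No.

1. swap(c,d)  →  {above(b), clear(c), clear(f), holds(b), holds(c), linked(b,d), linked(c,d)}
2. swap(d,c)  →  {above(b), clear(d), clear(f), holds(b), holds(c), linked(b,d), linked(c,d), linked(d,c)}
3. tag(f,d)  →  {above(b), holds(b), holds(c), linked(b,d), linked(c,d), linked(d,c), linked(d,f)}
optimal plan length = 3; 3 ≤ 5

Yes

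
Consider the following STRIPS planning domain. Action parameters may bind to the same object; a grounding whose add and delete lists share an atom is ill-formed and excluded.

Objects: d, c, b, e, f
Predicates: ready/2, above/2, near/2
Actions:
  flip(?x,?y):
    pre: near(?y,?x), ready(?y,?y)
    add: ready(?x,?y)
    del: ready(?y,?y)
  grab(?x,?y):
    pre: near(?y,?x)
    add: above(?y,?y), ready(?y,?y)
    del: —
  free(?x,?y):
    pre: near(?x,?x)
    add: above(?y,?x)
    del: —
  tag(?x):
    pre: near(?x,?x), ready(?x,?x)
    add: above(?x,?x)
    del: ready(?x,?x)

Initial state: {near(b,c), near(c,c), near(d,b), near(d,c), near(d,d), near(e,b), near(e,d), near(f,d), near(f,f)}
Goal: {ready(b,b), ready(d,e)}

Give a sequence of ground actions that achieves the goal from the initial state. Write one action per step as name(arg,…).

1. grab(d,e)  →  {above(e,e), near(b,c), near(c,c), near(d,b), near(d,c), near(d,d), near(e,b), near(e,d), near(f,d), near(f,f), ready(e,e)}
2. flip(d,e)  →  {above(e,e), near(b,c), near(c,c), near(d,b), near(d,c), near(d,d), near(e,b), near(e,d), near(f,d), near(f,f), ready(d,e)}
3. grab(c,b)  →  {above(b,b), above(e,e), near(b,c), near(c,c), near(d,b), near(d,c), near(d,d), near(e,b), near(e,d), near(f,d), near(f,f), ready(b,b), ready(d,e)}

grab(d,e); flip(d,e); grab(c,b)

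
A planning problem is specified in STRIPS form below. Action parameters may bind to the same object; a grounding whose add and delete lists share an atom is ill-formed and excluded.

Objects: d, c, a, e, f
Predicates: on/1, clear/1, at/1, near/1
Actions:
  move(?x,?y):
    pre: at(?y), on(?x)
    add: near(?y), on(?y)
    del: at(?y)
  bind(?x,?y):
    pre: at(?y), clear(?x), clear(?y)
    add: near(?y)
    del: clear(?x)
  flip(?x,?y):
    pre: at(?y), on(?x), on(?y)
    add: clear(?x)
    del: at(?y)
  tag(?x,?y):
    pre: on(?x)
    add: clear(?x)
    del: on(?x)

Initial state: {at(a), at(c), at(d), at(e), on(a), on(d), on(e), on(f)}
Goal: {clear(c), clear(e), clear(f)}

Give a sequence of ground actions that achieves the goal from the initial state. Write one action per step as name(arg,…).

1. move(d,c)  →  {at(a), at(d), at(e), near(c), on(a), on(c), on(d), on(e), on(f)}
2. flip(c,d)  →  {at(a), at(e), clear(c), near(c), on(a), on(c), on(d), on(e), on(f)}
3. flip(e,a)  →  {at(e), clear(c), clear(e), near(c), on(a), on(c), on(d), on(e), on(f)}
4. flip(f,e)  →  {clear(c), clear(e), clear(f), near(c), on(a), on(c), on(d), on(e), on(f)}

move(d,c); flip(c,d); flip(e,a); flip(f,e)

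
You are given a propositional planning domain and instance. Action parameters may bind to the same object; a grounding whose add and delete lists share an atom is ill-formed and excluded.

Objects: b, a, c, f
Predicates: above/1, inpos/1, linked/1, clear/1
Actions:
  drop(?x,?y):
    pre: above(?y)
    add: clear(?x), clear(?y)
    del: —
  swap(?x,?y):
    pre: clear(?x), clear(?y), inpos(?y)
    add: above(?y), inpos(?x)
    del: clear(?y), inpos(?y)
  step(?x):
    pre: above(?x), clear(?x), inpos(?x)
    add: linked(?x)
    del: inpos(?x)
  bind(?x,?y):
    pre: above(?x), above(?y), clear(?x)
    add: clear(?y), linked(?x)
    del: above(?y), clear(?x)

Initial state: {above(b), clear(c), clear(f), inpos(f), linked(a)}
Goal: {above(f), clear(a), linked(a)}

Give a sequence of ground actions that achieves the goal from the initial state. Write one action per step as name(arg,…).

1. drop(a,b)  →  {above(b), clear(a), clear(b), clear(c), clear(f), inpos(f), linked(a)}
2. swap(b,f)  →  {above(b), above(f), clear(a), clear(b), clear(c), inpos(b), linked(a)}

drop(a,b); swap(b,f)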